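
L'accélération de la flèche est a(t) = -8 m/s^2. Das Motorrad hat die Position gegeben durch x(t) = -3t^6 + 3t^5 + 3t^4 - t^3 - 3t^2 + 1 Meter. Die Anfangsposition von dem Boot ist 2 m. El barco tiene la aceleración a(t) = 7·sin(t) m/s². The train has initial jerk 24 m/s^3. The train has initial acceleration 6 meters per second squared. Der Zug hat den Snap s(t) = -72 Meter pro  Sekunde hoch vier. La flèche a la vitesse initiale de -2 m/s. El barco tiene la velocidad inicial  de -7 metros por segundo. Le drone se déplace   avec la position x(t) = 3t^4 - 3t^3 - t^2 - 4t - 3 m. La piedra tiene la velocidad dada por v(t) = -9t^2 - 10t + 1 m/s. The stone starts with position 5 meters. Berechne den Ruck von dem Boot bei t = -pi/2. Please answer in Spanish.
Partiendo de la aceleración a(t) = 7·sin(t), tomamos 1 derivada. Derivando la aceleración, obtenemos la sacudida: j(t) = 7·cos(t). Tenemos la sacudida j(t) = 7·cos(t). Sustituyendo t = -pi/2: j(-pi/2) = 0.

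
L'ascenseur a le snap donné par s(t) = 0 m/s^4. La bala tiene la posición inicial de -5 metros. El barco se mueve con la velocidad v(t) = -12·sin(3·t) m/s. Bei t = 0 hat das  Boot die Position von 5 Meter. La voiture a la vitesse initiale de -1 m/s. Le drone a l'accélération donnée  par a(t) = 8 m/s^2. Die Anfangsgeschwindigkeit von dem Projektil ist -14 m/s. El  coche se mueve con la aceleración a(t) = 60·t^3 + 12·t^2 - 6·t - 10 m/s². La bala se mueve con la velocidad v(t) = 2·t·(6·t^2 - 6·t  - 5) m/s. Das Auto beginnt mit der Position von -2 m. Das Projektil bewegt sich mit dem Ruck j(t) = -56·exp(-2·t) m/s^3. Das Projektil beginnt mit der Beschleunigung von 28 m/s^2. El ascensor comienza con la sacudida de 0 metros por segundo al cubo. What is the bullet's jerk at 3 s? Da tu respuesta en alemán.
Ausgehend von der Geschwindigkeit v(t) = 2·t·(6·t^2 - 6·t - 5), nehmen wir 2 Ableitungen. Die Ableitung von der Geschwindigkeit ergibt die Beschleunigung: a(t) = 12·t^2 + 2·t·(12·t - 6) - 12·t - 10. Durch Ableiten von der Beschleunigung erhalten wir den Ruck: j(t) = 72·t - 24. Aus der Gleichung für den Ruck j(t) = 72·t - 24, setzen wir t = 3 ein und erhalten j = 192.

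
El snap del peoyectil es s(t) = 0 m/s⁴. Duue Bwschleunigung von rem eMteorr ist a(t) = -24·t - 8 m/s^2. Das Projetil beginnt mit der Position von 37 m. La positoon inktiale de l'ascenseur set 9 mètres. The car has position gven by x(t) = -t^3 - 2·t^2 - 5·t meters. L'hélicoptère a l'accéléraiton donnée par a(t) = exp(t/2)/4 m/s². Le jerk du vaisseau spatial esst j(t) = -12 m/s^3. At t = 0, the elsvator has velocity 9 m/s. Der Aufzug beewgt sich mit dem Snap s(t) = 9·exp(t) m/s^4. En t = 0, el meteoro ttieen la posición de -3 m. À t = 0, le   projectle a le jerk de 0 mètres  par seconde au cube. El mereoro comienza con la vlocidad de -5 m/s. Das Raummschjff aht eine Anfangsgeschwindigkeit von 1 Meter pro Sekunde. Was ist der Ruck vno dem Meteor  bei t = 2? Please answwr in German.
Ausgehend von der Beschleunigung a(t) = -24·t - 8, nehmen wir 1 Ableitung. Die Ableitung von der Beschleunigung ergibt den Ruck: j(t) = -24. Wir haben den Ruck j(t) = -24. Durch Einsetzen von t = 2: j(2) = -24.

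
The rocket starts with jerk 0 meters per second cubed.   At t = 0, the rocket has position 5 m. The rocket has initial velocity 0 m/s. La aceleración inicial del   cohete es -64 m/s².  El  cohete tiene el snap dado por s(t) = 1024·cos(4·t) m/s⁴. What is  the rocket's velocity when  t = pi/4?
We must find the integral of our snap equation s(t) = 1024·cos(4·t) 3 times. The integral of snap, with j(0) = 0, gives jerk: j(t) = 256·sin(4·t). Taking ∫j(t)dt and applying a(0) = -64, we find a(t) = -64·cos(4·t). The integral of acceleration, with v(0) = 0, gives velocity: v(t) = -16·sin(4·t). We have velocity v(t) = -16·sin(4·t). Substituting t = pi/4: v(pi/4) = 0.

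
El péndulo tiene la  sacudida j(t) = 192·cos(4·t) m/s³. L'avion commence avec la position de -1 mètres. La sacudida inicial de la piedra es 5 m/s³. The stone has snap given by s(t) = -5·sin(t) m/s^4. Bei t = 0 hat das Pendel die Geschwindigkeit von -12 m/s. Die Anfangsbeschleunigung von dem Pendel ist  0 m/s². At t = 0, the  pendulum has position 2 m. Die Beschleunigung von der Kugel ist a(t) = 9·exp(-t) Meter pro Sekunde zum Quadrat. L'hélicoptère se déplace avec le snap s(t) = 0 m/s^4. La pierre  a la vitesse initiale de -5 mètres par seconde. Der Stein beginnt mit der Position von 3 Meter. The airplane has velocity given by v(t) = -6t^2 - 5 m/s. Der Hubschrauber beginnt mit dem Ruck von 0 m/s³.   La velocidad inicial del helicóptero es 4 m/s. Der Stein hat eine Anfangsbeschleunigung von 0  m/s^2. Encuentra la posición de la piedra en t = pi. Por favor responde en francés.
En partant du snap s(t) = -5·sin(t), nous prenons 4 intégrales. L'intégrale du snap, avec j(0) = 5, donne le jerk: j(t) = 5·cos(t). La primitive du jerk, avec a(0) = 0, donne l'accélération: a(t) = 5·sin(t). En prenant ∫a(t)dt et en appliquant v(0) = -5, nous trouvons v(t) = -5·cos(t). En prenant ∫v(t)dt et en appliquant x(0) = 3, nous trouvons x(t) = 3 - 5·sin(t). En utilisant x(t) = 3 - 5·sin(t) et en substituant t = pi, nous trouvons x = 3.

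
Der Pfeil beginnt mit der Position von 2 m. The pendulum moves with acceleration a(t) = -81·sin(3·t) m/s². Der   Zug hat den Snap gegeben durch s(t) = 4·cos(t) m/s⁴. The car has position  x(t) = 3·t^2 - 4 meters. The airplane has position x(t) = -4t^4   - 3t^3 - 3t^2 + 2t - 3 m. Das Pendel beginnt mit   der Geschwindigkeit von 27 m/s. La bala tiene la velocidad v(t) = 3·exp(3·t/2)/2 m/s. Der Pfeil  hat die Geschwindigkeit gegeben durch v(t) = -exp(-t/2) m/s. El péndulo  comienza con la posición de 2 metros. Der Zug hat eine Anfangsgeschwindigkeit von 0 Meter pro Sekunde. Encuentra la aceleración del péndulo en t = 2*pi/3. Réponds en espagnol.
Tenemos la aceleración a(t) = -81·sin(3·t). Sustituyendo t = 2*pi/3: a(2*pi/3) = 0.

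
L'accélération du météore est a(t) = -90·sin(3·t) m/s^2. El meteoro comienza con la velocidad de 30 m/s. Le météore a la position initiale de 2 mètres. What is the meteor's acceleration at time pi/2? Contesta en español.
Tenemos la aceleración a(t) = -90·sin(3·t). Sustituyendo t = pi/2: a(pi/2) = 90.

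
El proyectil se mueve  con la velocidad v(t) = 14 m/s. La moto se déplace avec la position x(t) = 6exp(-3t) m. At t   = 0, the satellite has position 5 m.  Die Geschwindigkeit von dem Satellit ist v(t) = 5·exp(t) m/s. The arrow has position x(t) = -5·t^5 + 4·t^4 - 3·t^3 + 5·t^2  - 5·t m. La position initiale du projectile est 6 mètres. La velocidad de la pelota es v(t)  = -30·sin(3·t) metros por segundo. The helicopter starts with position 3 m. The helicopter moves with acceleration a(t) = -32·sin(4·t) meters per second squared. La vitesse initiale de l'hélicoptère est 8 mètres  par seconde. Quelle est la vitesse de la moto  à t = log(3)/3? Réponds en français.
Pour résoudre ceci, nous devons prendre 1 dérivée de notre équation de la position x(t) = 6·exp(-3·t). En prenant d/dt de x(t), nous trouvons v(t) = -18·exp(-3·t). En utilisant v(t) = -18·exp(-3·t) et en substituant t = log(3)/3, nous trouvons v = -6.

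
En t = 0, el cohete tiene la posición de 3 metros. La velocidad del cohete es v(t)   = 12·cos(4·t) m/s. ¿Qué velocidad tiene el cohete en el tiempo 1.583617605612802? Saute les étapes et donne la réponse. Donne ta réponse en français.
À t = 1.583617605612802, v = 11.9842224802851.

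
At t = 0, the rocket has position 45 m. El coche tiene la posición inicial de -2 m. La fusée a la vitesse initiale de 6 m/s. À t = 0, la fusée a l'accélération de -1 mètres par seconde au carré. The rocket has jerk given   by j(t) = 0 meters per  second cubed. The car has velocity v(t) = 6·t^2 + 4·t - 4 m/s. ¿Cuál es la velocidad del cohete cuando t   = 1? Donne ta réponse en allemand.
Ausgehend von dem Ruck j(t) = 0, nehmen wir 2 Stammfunktionen. Das Integral von dem Ruck ist die Beschleunigung. Mit a(0) = -1 erhalten wir a(t) = -1. Das Integral von der Beschleunigung ist die Geschwindigkeit. Mit v(0) = 6 erhalten wir v(t) = 6 - t. Aus der Gleichung für die Geschwindigkeit v(t) = 6 - t, setzen wir t = 1 ein und erhalten v = 5.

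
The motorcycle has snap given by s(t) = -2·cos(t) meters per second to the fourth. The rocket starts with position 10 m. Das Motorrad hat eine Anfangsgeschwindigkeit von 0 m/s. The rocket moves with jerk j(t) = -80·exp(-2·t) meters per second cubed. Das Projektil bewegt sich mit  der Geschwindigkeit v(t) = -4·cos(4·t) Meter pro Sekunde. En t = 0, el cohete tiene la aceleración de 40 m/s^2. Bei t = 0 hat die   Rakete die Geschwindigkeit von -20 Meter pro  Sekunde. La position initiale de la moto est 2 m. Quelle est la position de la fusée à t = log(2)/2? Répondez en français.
Nous devons trouver la primitive de notre équation du jerk j(t) = -80·exp(-2·t) 3 fois. L'intégrale du jerk est l'accélération. En utilisant a(0) = 40, nous obtenons a(t) = 40·exp(-2·t). La primitive de l'accélération est la vitesse. En utilisant v(0) = -20, nous obtenons v(t) = -20·exp(-2·t). La primitive de la vitesse est la position. En utilisant x(0) = 10, nous obtenons x(t) = 10·exp(-2·t). Nous avons la position x(t) = 10·exp(-2·t). En substituant t = log(2)/2: x(log(2)/2) = 5.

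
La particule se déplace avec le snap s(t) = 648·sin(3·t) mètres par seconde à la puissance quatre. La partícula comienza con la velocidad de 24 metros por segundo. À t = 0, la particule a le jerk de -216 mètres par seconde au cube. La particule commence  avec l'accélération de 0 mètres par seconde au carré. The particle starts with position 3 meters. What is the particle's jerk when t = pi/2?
To find the answer, we compute 1 integral of s(t) = 648·sin(3·t). Finding the antiderivative of s(t) and using j(0) = -216: j(t) = -216·cos(3·t). Using j(t) = -216·cos(3·t) and substituting t = pi/2, we find j = 0.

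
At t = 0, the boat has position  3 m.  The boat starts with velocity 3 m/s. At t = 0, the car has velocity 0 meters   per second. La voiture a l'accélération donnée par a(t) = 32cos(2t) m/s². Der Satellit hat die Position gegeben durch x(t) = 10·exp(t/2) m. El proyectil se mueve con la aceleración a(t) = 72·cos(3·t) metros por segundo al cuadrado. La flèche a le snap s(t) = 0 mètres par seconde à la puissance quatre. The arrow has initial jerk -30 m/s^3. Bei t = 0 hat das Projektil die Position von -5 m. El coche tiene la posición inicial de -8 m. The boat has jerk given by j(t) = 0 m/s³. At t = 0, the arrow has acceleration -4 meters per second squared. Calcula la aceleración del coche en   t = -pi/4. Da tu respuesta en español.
De la ecuación de la aceleración a(t) = 32·cos(2·t), sustituimos t = -pi/4 para obtener a = 0.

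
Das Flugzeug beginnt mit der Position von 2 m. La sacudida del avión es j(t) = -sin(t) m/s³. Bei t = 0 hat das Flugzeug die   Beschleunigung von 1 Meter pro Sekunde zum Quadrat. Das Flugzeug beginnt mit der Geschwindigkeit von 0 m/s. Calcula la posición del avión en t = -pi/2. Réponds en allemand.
Wir müssen die Stammfunktion unserer Gleichung für den Ruck j(t) = -sin(t) 3-mal finden. Die Stammfunktion von dem Ruck, mit a(0) = 1, ergibt die Beschleunigung: a(t) = cos(t). Das Integral von der Beschleunigung ist die Geschwindigkeit. Mit v(0) = 0 erhalten wir v(t) = sin(t). Mit ∫v(t)dt und Anwendung von x(0) = 2, finden wir x(t) = 3 - cos(t). Aus der Gleichung für die Position x(t) = 3 - cos(t), setzen wir t = -pi/2 ein und erhalten x = 3.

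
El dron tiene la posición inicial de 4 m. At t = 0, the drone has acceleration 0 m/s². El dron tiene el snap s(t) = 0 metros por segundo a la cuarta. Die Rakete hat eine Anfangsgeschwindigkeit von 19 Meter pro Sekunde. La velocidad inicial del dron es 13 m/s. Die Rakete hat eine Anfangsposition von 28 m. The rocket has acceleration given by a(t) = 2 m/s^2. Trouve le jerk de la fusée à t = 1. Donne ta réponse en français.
Nous devons dériver notre équation de l'accélération a(t) = 2 1 fois. En dérivant l'accélération, nous obtenons le jerk: j(t) = 0. Nous avons le jerk j(t) = 0. En substituant t = 1: j(1) = 0.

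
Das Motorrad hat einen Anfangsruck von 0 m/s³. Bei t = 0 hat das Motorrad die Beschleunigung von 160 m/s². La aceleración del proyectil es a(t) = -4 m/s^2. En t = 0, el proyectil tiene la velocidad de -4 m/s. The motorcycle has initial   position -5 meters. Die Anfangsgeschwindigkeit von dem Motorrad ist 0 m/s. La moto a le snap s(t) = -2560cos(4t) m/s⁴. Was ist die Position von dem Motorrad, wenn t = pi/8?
Ausgehend von dem Snap s(t) = -2560·cos(4·t), nehmen wir 4 Integrale. Die Stammfunktion von dem Snap ist der Ruck. Mit j(0) = 0 erhalten wir j(t) = -640·sin(4·t). Mit ∫j(t)dt und Anwendung von a(0) = 160, finden wir a(t) = 160·cos(4·t). Mit ∫a(t)dt und Anwendung von v(0) = 0, finden wir v(t) = 40·sin(4·t). Durch Integration von der Geschwindigkeit und Verwendung der Anfangsbedingung x(0) = -5, erhalten wir x(t) = 5 - 10·cos(4·t). Aus der Gleichung für die Position x(t) = 5 - 10·cos(4·t), setzen wir t = pi/8 ein und erhalten x = 5.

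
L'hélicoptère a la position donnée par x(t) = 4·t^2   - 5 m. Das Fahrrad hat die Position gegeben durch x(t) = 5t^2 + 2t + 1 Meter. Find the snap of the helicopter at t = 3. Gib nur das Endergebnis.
s(3) = 0.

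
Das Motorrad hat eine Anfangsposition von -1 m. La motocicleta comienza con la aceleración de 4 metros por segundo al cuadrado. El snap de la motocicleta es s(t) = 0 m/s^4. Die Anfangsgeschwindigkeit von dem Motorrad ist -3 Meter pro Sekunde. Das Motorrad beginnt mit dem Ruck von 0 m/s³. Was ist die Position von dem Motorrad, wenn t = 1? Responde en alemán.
Ausgehend von dem Snap s(t) = 0, nehmen wir 4 Stammfunktionen. Durch Integration von dem Snap und Verwendung der Anfangsbedingung j(0) = 0, erhalten wir j(t) = 0. Das Integral von dem Ruck, mit a(0) = 4, ergibt die Beschleunigung: a(t) = 4. Durch Integration von der Beschleunigung und Verwendung der Anfangsbedingung v(0) = -3, erhalten wir v(t) = 4·t - 3. Das Integral von der Geschwindigkeit, mit x(0) = -1, ergibt die Position: x(t) = 2·t^2 - 3·t - 1. Aus der Gleichung für die Position x(t) = 2·t^2 - 3·t - 1, setzen wir t = 1 ein und erhalten x = -2.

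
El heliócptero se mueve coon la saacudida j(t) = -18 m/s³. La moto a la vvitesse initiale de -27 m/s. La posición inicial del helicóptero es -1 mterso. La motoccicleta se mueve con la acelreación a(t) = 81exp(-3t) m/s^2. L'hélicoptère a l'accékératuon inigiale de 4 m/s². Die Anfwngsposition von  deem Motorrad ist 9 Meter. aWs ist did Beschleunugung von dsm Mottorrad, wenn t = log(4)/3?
Wir haben die Beschleunigung a(t) = 81·exp(-3·t). Durch Einsetzen von t = log(4)/3: a(log(4)/3) = 81/4.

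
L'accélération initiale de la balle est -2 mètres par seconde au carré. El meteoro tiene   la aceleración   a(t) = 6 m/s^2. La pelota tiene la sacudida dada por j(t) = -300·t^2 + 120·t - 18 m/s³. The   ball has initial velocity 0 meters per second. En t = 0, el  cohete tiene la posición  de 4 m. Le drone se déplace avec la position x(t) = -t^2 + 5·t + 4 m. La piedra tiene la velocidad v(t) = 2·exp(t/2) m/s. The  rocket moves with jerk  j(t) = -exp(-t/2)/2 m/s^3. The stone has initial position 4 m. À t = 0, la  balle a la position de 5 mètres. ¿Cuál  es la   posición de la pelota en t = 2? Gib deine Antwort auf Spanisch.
Para resolver esto, necesitamos tomar 3 integrales de nuestra ecuación de la sacudida j(t) = -300·t^2 + 120·t - 18. Tomando ∫j(t)dt y aplicando a(0) = -2, encontramos a(t) = -100·t^3 + 60·t^2 - 18·t - 2. Tomando ∫a(t)dt y aplicando v(0) = 0, encontramos v(t) = t·(-25·t^3 + 20·t^2 - 9·t - 2). Integrando la velocidad y usando la condición inicial x(0) = 5, obtenemos x(t) = -5·t^5 + 5·t^4 - 3·t^3 - t^2 + 5. Tenemos la posición x(t) = -5·t^5 + 5·t^4 - 3·t^3 - t^2 + 5. Sustituyendo t = 2: x(2) = -103.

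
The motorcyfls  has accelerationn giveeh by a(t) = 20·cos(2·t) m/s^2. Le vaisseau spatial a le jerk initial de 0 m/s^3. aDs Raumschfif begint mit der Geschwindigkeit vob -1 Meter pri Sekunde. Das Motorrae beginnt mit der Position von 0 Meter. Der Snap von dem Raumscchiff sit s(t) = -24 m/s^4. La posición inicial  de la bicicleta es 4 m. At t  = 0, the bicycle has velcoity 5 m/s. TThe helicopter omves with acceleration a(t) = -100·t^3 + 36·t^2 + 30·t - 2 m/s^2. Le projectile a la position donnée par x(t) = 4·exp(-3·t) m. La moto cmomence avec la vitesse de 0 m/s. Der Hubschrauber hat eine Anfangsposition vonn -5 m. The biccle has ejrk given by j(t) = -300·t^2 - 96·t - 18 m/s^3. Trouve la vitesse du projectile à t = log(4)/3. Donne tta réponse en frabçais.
Nous devons dériver notre équation de la position x(t) = 4·exp(-3·t) 1 fois. La dérivée de la position donne la vitesse: v(t) = -12·exp(-3·t). De l'équation de la vitesse v(t) = -12·exp(-3·t), nous substituons t = log(4)/3 pour obtenir v = -3.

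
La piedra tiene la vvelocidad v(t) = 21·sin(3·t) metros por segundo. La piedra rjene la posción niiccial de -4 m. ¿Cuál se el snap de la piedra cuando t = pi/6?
Para resolver esto, necesitamos tomar 3 derivadas de nuestra ecuación de la velocidad v(t) = 21·sin(3·t). Derivando la velocidad, obtenemos la aceleración: a(t) = 63·cos(3·t). Derivando la aceleración, obtenemos la sacudida: j(t) = -189·sin(3·t). La derivada de la sacudida da el snap: s(t) = -567·cos(3·t). De la ecuación del snap s(t) = -567·cos(3·t), sustituimos t = pi/6 para obtener s = 0.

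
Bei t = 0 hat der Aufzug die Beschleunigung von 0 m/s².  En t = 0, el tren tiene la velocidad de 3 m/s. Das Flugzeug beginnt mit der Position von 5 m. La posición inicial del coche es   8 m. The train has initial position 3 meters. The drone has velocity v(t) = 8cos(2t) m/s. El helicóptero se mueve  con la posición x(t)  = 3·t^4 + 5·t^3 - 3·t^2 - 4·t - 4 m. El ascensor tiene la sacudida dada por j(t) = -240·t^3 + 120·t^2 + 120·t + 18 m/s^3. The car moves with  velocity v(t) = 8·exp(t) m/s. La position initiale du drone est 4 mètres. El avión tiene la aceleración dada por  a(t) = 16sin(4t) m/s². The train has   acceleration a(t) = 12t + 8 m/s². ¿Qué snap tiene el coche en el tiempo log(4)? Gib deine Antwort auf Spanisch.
Para resolver esto, necesitamos tomar 3 derivadas de nuestra ecuación de la velocidad v(t) = 8·exp(t). Derivando la velocidad, obtenemos la aceleración: a(t) = 8·exp(t). Derivando la aceleración, obtenemos la sacudida: j(t) = 8·exp(t). La derivada de la sacudida da el snap: s(t) = 8·exp(t). Tenemos el snap s(t) = 8·exp(t). Sustituyendo t = log(4): s(log(4)) = 32.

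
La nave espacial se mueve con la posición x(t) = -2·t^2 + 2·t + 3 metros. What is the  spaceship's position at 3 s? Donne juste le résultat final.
x(3) = -9.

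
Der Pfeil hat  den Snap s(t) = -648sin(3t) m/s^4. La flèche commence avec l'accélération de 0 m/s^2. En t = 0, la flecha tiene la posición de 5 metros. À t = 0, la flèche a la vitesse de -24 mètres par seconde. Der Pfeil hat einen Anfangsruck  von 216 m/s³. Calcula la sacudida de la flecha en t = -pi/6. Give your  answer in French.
En partant du snap s(t) = -648·sin(3·t), nous prenons 1 intégrale. En intégrant le snap et en utilisant la condition initiale j(0) = 216, nous obtenons j(t) = 216·cos(3·t). Nous avons le jerk j(t) = 216·cos(3·t). En substituant t = -pi/6: j(-pi/6) = 0.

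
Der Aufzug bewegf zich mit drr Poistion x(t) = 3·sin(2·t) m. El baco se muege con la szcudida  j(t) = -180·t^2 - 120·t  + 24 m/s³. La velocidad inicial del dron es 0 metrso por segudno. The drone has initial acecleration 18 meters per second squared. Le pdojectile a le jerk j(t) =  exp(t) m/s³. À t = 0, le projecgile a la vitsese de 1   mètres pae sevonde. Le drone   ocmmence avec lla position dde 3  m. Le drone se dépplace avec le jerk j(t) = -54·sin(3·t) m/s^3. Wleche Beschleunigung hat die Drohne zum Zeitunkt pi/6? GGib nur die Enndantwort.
a(pi/6) = 0.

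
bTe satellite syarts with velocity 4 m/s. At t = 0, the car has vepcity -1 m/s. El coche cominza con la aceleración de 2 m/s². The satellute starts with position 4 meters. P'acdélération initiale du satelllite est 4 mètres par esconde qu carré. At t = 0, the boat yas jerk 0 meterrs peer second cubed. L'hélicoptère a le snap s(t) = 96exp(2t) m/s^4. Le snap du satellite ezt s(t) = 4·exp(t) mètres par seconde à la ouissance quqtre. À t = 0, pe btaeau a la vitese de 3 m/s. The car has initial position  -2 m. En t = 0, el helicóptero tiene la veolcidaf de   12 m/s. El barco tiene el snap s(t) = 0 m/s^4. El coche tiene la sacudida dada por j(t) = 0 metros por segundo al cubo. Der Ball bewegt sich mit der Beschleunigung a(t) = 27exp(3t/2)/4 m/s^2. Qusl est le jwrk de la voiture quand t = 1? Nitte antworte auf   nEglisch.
From the given jerk equation j(t) = 0, we substitute t = 1 to get j = 0.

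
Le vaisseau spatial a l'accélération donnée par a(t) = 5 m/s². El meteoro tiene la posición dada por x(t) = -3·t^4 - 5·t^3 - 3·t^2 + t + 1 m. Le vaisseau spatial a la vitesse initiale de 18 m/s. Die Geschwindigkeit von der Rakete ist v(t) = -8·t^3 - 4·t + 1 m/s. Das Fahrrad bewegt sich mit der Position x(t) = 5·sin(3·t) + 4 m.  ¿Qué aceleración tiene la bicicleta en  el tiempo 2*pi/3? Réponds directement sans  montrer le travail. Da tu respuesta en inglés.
The acceleration at t = 2*pi/3 is a = 0.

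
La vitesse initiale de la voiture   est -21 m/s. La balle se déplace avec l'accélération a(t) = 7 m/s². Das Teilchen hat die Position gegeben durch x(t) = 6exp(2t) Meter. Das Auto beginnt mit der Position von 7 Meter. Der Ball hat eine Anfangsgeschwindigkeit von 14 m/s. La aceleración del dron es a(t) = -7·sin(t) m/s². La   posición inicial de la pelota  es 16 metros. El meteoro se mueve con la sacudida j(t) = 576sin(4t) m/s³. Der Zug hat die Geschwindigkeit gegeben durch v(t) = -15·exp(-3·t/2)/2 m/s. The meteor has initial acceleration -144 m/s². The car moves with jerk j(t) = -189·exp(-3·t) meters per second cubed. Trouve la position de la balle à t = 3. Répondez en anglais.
To find the answer, we compute 2 antiderivatives of a(t) = 7. Taking ∫a(t)dt and applying v(0) = 14, we find v(t) = 7·t + 14. The antiderivative of velocity, with x(0) = 16, gives position: x(t) = 7·t^2/2 + 14·t + 16. Using x(t) = 7·t^2/2 + 14·t + 16 and substituting t = 3, we find x = 179/2.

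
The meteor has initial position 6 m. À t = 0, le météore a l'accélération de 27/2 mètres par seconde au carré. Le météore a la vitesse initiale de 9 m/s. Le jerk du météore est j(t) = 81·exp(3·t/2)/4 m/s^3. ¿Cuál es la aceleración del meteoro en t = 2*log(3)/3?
Debemos encontrar la antiderivada de nuestra ecuación de la sacudida j(t) = 81·exp(3·t/2)/4 1 vez. Tomando ∫j(t)dt y aplicando a(0) = 27/2, encontramos a(t) = 27·exp(3·t/2)/2. De la ecuación de la aceleración a(t) = 27·exp(3·t/2)/2, sustituimos t = 2*log(3)/3 para obtener a = 81/2.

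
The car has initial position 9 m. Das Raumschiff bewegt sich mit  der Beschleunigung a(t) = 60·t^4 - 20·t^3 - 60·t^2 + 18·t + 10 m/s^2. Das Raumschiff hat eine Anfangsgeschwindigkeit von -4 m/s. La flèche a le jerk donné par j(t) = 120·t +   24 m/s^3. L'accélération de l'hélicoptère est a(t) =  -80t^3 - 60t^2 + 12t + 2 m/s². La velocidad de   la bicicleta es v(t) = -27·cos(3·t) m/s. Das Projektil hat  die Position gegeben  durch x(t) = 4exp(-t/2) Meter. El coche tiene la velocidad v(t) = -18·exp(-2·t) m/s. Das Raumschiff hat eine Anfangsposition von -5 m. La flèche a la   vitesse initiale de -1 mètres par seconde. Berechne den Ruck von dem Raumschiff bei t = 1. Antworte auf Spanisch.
Debemos derivar nuestra ecuación de la aceleración a(t) = 60·t^4 - 20·t^3 - 60·t^2 + 18·t + 10 1 vez. La derivada de la aceleración da la sacudida: j(t) = 240·t^3 - 60·t^2 - 120·t + 18. Tenemos la sacudida j(t) = 240·t^3 - 60·t^2 - 120·t + 18. Sustituyendo t = 1: j(1) = 78.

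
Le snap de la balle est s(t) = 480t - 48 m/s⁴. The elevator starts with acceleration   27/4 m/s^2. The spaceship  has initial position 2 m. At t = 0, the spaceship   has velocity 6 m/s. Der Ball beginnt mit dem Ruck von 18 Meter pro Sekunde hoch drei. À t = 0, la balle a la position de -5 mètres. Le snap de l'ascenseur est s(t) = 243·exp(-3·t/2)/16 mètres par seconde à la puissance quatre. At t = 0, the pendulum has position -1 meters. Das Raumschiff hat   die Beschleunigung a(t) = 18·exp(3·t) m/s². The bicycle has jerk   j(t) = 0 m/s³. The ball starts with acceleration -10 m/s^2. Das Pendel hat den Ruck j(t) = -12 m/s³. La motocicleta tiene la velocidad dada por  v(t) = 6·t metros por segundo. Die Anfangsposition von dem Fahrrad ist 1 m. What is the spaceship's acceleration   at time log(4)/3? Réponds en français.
De l'équation de l'accélération a(t) = 18·exp(3·t), nous substituons t = log(4)/3 pour obtenir a = 72.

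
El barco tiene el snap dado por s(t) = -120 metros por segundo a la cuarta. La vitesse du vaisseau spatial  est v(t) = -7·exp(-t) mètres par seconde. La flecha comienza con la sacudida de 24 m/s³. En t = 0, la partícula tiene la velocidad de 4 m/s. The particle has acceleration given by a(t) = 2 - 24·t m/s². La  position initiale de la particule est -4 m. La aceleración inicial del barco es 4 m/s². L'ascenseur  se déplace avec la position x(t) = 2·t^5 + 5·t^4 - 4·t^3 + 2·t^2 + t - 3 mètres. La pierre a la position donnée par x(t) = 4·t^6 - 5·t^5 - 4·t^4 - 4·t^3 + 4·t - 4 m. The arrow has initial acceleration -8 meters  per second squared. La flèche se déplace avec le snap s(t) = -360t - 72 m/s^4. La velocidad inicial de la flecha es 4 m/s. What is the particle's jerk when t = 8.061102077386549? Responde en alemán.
Wir müssen unsere Gleichung für die Beschleunigung a(t) = 2 - 24·t 1-mal ableiten. Mit d/dt von a(t) finden wir j(t) = -24. Wir haben den Ruck j(t) = -24. Durch Einsetzen von t = 8.061102077386549: j(8.061102077386549) = -24.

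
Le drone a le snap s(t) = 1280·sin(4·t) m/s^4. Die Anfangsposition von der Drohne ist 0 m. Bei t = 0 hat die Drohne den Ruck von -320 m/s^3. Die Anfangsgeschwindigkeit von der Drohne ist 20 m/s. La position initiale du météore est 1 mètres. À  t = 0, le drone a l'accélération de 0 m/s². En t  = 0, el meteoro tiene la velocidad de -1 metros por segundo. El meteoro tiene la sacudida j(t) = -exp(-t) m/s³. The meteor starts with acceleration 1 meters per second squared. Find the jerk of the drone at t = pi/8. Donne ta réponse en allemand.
Wir müssen unsere Gleichung für den Snap s(t) = 1280·sin(4·t) 1-mal integrieren. Durch Integration von dem Snap und Verwendung der Anfangsbedingung j(0) = -320, erhalten wir j(t) = -320·cos(4·t). Aus der Gleichung für den Ruck j(t) = -320·cos(4·t), setzen wir t = pi/8 ein und erhalten j = 0.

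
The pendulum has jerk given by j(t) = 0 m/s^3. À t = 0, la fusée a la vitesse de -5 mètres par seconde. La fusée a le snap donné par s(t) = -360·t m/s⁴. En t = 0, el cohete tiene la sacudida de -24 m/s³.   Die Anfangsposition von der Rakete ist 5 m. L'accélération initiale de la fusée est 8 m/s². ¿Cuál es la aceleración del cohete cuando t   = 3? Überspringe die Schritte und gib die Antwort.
En t = 3, a = -1684.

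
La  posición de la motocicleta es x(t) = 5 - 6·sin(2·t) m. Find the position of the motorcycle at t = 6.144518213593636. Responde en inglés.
We have position x(t) = 5 - 6·sin(2·t). Substituting t = 6.144518213593636: x(6.144518213593636) = 6.64275605428698.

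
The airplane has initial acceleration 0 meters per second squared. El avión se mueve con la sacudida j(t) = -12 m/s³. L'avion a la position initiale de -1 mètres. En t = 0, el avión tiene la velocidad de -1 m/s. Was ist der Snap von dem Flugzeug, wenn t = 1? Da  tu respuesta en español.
Debemos derivar nuestra ecuación de la sacudida j(t) = -12 1 vez. Derivando la sacudida, obtenemos el snap: s(t) = 0. Tenemos el snap s(t) = 0. Sustituyendo t = 1: s(1) = 0.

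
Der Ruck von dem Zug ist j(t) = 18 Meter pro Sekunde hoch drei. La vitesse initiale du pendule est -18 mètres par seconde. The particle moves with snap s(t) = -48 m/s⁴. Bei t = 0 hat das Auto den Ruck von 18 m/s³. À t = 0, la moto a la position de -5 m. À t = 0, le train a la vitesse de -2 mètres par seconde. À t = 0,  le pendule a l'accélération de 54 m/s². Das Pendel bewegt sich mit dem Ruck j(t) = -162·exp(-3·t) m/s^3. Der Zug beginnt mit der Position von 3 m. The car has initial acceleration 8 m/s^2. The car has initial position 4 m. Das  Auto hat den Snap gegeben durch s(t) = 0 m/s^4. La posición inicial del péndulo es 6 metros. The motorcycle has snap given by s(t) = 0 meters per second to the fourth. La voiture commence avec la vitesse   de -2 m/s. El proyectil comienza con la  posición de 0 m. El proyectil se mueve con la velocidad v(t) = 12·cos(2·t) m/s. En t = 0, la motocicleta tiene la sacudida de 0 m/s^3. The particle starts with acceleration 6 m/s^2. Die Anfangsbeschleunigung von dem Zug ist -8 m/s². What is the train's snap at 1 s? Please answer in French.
Nous devons dériver notre équation du jerk j(t) = 18 1 fois. La dérivée du jerk donne le snap: s(t) = 0. En utilisant s(t) = 0 et en substituant t = 1, nous trouvons s = 0.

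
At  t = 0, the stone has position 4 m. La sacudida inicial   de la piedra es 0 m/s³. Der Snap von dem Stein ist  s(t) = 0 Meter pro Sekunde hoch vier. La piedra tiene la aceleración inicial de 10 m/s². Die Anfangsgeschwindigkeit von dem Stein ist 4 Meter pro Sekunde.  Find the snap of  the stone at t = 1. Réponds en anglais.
We have snap s(t) = 0. Substituting t = 1: s(1) = 0.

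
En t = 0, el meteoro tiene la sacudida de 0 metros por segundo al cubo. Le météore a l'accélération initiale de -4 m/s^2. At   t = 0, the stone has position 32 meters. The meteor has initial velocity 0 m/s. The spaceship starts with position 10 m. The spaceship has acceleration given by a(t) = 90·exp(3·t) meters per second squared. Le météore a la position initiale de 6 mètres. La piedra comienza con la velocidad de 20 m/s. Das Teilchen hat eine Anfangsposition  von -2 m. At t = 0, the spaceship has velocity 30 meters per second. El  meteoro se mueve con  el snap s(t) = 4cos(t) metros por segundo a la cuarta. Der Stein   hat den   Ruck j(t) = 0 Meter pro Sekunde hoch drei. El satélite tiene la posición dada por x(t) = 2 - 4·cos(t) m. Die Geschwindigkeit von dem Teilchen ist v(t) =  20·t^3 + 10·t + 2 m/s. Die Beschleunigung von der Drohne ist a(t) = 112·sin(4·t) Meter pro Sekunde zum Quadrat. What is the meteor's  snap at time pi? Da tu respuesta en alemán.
Wir haben den Snap s(t) = 4·cos(t). Durch Einsetzen von t = pi: s(pi) = -4.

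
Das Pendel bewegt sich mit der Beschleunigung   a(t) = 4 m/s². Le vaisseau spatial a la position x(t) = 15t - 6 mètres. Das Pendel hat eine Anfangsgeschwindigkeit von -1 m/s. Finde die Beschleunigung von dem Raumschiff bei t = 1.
Wir müssen unsere Gleichung für die Position x(t) = 15·t - 6 2-mal ableiten. Die Ableitung von der Position ergibt die Geschwindigkeit: v(t) = 15. Durch Ableiten von der Geschwindigkeit erhalten wir die Beschleunigung: a(t) = 0. Wir haben die Beschleunigung a(t) = 0. Durch Einsetzen von t = 1: a(1) = 0.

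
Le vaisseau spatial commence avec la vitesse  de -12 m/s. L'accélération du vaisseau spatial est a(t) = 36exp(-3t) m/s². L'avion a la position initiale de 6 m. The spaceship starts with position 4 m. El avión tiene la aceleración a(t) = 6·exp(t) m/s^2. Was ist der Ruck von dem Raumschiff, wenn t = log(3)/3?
Um dies zu lösen, müssen wir 1 Ableitung unserer Gleichung für die Beschleunigung a(t) = 36·exp(-3·t) nehmen. Die Ableitung von der Beschleunigung ergibt den Ruck: j(t) = -108·exp(-3·t). Aus der Gleichung für den Ruck j(t) = -108·exp(-3·t), setzen wir t = log(3)/3 ein und erhalten j = -36.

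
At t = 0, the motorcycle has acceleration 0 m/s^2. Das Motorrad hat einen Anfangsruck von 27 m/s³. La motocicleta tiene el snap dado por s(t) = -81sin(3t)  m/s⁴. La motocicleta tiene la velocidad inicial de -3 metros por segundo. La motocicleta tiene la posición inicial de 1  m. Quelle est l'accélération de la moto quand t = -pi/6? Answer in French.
Pour résoudre ceci, nous devons prendre 2 primitives de notre équation du snap s(t) = -81·sin(3·t). L'intégrale du snap est le jerk. En utilisant j(0) = 27, nous obtenons j(t) = 27·cos(3·t). L'intégrale du jerk est l'accélération. En utilisant a(0) = 0, nous obtenons a(t) = 9·sin(3·t). Nous avons l'accélération a(t) = 9·sin(3·t). En substituant t = -pi/6: a(-pi/6) = -9.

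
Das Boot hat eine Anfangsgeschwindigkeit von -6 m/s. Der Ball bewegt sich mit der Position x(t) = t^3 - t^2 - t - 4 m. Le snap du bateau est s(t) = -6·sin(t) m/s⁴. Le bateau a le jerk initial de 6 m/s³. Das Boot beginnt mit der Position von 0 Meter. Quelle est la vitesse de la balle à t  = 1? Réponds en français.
Pour résoudre ceci, nous devons prendre 1 dérivée de notre équation de la position x(t) = t^3 - t^2 - t - 4. En dérivant la position, nous obtenons la vitesse: v(t) = 3·t^2 - 2·t - 1. Nous avons la vitesse v(t) = 3·t^2 - 2·t - 1. En substituant t = 1: v(1) = 0.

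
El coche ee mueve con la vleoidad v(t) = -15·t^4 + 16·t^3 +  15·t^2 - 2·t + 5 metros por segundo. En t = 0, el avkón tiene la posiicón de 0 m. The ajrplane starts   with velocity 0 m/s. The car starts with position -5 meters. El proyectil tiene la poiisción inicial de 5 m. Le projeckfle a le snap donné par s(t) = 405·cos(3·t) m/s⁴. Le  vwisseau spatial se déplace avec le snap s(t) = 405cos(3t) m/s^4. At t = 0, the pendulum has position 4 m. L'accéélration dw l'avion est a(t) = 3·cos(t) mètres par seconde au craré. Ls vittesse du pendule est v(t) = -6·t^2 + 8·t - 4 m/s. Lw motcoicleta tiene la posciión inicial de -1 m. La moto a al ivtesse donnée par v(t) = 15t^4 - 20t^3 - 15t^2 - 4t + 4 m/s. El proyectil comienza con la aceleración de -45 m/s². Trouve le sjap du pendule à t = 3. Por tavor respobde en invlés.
We must differentiate our velocity equation v(t) = -6·t^2 + 8·t - 4 3 times. Taking d/dt of v(t), we find a(t) = 8 - 12·t. Differentiating acceleration, we get jerk: j(t) = -12. The derivative of jerk gives snap: s(t) = 0. From the given snap equation s(t) = 0, we substitute t = 3 to get s = 0.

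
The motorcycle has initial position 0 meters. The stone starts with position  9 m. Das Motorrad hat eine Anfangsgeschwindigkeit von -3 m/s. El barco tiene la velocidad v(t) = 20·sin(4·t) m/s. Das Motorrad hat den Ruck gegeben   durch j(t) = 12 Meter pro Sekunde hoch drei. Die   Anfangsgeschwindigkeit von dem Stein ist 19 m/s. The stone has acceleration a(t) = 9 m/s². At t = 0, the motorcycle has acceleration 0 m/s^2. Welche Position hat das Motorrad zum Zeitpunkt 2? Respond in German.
Wir müssen die Stammfunktion unserer Gleichung für den Ruck j(t) = 12 3-mal finden. Die Stammfunktion von dem Ruck, mit a(0) = 0, ergibt die Beschleunigung: a(t) = 12·t. Die Stammfunktion von der Beschleunigung, mit v(0) = -3, ergibt die Geschwindigkeit: v(t) = 6·t^2 - 3. Durch Integration von der Geschwindigkeit und Verwendung der Anfangsbedingung x(0) = 0, erhalten wir x(t) = 2·t^3 - 3·t. Aus der Gleichung für die Position x(t) = 2·t^3 - 3·t, setzen wir t = 2 ein und erhalten x = 10.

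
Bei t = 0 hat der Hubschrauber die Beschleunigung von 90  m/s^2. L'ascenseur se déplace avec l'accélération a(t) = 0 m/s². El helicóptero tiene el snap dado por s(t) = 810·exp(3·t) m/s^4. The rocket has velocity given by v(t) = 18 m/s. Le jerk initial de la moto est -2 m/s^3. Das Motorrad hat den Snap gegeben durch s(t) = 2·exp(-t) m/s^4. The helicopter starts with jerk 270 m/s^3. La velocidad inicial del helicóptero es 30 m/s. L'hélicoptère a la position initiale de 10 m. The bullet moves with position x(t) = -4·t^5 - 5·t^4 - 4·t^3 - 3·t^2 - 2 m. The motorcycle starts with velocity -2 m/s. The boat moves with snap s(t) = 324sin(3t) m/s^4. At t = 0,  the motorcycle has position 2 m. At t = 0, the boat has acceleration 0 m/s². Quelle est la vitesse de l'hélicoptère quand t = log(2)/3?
Nous devons trouver l'intégrale de notre équation du snap s(t) = 810·exp(3·t) 3 fois. La primitive du snap, avec j(0) = 270, donne le jerk: j(t) = 270·exp(3·t). En intégrant le jerk et en utilisant la condition initiale a(0) = 90, nous obtenons a(t) = 90·exp(3·t). En prenant ∫a(t)dt et en appliquant v(0) = 30, nous trouvons v(t) = 30·exp(3·t). De l'équation de la vitesse v(t) = 30·exp(3·t), nous substituons t = log(2)/3 pour obtenir v = 60.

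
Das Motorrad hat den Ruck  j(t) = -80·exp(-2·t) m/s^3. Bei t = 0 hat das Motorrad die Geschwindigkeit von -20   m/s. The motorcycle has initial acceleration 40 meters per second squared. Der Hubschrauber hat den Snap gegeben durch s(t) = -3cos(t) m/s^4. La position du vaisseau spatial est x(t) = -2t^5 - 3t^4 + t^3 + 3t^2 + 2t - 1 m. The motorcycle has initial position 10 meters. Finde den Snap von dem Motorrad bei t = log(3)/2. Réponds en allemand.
Wir müssen unsere Gleichung für den Ruck j(t) = -80·exp(-2·t) 1-mal ableiten. Durch Ableiten von dem Ruck erhalten wir den Snap: s(t) = 160·exp(-2·t). Wir haben den Snap s(t) = 160·exp(-2·t). Durch Einsetzen von t = log(3)/2: s(log(3)/2) = 160/3.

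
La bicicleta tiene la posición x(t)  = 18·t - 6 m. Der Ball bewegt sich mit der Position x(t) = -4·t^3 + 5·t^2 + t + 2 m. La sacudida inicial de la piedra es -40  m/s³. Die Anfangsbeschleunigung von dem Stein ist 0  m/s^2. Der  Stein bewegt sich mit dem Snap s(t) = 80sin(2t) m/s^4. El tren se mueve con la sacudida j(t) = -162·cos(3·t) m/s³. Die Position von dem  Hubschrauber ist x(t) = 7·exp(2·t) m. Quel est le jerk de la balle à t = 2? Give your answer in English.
To solve this, we need to take 3 derivatives of our position equation x(t) = -4·t^3 + 5·t^2 + t + 2. The derivative of position gives velocity: v(t) = -12·t^2 + 10·t + 1. Taking d/dt of v(t), we find a(t) = 10 - 24·t. The derivative of acceleration gives jerk: j(t) = -24. Using j(t) = -24 and substituting t = 2, we find j = -24.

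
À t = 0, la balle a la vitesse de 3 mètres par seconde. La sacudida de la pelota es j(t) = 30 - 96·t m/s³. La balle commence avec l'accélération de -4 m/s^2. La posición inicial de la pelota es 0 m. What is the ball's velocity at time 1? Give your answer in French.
Nous devons trouver la primitive de notre équation du jerk j(t) = 30 - 96·t 2 fois. L'intégrale du jerk est l'accélération. En utilisant a(0) = -4, nous obtenons a(t) = -48·t^2 + 30·t - 4. L'intégrale de l'accélération est la vitesse. En utilisant v(0) = 3, nous obtenons v(t) = -16·t^3 + 15·t^2 - 4·t + 3. De l'équation de la vitesse v(t) = -16·t^3 + 15·t^2 - 4·t + 3, nous substituons t = 1 pour obtenir v = -2.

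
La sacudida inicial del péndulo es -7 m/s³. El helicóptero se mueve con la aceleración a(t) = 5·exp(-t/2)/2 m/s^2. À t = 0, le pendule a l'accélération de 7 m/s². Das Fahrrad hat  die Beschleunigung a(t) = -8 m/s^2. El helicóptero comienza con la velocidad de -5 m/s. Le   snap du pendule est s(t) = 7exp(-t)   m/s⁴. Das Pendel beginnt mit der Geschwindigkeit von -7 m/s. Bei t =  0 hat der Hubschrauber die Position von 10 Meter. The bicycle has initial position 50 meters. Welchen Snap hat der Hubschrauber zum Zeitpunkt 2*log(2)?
Um dies zu lösen, müssen wir 2 Ableitungen unserer Gleichung für die Beschleunigung a(t) = 5·exp(-t/2)/2 nehmen. Durch Ableiten von der Beschleunigung erhalten wir den Ruck: j(t) = -5·exp(-t/2)/4. Mit d/dt von j(t) finden wir s(t) = 5·exp(-t/2)/8. Wir haben den Snap s(t) = 5·exp(-t/2)/8. Durch Einsetzen von t = 2*log(2): s(2*log(2)) = 5/16.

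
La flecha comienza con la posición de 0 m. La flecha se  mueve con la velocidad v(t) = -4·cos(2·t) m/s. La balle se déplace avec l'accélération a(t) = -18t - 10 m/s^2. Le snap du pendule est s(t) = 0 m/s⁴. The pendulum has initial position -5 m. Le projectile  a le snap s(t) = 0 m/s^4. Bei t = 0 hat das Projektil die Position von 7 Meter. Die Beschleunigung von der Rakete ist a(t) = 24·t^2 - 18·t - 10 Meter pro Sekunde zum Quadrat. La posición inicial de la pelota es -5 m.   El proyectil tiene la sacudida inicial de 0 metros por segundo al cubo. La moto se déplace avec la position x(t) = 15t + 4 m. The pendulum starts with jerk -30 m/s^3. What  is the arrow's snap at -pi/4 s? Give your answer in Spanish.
Partiendo de la velocidad v(t) = -4·cos(2·t), tomamos 3 derivadas. Tomando d/dt de v(t), encontramos a(t) = 8·sin(2·t). Derivando la aceleración, obtenemos la sacudida: j(t) = 16·cos(2·t). La derivada de la sacudida da el snap: s(t) = -32·sin(2·t). De la ecuación del snap s(t) = -32·sin(2·t), sustituimos t = -pi/4 para obtener s = 32.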